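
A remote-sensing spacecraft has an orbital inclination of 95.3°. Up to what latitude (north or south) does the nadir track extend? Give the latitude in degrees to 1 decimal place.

84.7°

Retrograde orbit: the ground track reaches ±(180° − i) = ±(180 − 95.3) = ±84.7°.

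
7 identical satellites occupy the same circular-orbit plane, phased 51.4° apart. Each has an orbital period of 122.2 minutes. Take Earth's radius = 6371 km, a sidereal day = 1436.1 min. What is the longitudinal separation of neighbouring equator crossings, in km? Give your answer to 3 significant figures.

T = 122.2 min = 7332.0 s.
Single-satellite node shift = (7332.0/86166) × 360° = 30.63°.
With 7 satellites evenly phased, successive equator crossings are 30.63/7 = 4.376° apart.
That is 4.376 × 111.2 = 487 km at the equator.

487 km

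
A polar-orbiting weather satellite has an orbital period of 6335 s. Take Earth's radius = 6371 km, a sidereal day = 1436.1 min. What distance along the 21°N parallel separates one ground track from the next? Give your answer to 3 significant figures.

2750 km

Node shift per orbit = (6335.0/86166) × 360° = 26.47°.
Equatorial spacing = 26.47 × 111.2 km/° = 2943 km.
At 21° latitude, spacing = 2943 × cos(21°) = 2748 km.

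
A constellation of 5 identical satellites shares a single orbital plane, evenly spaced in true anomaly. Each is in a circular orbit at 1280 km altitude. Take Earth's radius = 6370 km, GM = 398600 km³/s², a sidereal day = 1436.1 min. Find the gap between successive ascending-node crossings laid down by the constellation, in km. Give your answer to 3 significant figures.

Semi-major axis a = 6370 + 1280 = 7650 km. Period T = 2π√(a³/μ) = 2π√(7650³/398600) = 6658.9 s = 110.98 min.
Single-satellite node shift = (6658.9/86166) × 360° = 27.82°.
With 5 satellites evenly phased, successive equator crossings are 27.82/5 = 5.564° apart.
That is 5.564 × 111.2 = 619 km at the equator.

619 km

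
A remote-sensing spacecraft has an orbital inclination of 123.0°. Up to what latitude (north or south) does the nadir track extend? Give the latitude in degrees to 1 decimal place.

57.0°

Retrograde orbit: the ground track reaches ±(180° − i) = ±(180 − 123.0) = ±57.0°.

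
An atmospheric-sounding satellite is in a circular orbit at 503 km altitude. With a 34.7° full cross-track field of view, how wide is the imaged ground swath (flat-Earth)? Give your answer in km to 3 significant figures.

Half-angle = 34.7°/2 = 17.35°.
Swath width ≈ 2h·tan(θ/2) = 2 × 503 × tan(17.35°) = 314.3 km.

314 km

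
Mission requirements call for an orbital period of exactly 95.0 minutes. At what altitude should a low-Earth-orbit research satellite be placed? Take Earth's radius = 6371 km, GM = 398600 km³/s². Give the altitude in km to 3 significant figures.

526 km

T = 95.0 min = 5700.0 s.
From T = 2π√(a³/μ): a = (μ T²/4π²)^(1/3) = (398600 × 5700.0² / 4π²)^(1/3) = 6897 km.
Altitude h = a − R = 6897 − 6371 = 526 km.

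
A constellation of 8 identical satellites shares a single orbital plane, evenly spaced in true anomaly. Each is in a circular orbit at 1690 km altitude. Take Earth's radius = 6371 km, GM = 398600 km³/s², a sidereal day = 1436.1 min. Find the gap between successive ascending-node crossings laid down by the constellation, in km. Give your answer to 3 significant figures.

418 km

Semi-major axis a = 6371 + 1690 = 8061 km. Period T = 2π√(a³/μ) = 2π√(8061³/398600) = 7202.7 s = 120.04 min.
Single-satellite node shift = (7202.7/86166) × 360° = 30.09°.
With 8 satellites evenly phased, successive equator crossings are 30.09/8 = 3.762° apart.
That is 3.762 × 111.2 = 418 km at the equator.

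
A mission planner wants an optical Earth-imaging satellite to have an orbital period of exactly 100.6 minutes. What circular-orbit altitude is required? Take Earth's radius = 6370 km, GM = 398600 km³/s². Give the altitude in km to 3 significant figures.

795 km

T = 100.6 min = 6036.0 s.
From T = 2π√(a³/μ): a = (μ T²/4π²)^(1/3) = (398600 × 6036.0² / 4π²)^(1/3) = 7165 km.
Altitude h = a − R = 7165 − 6370 = 795 km.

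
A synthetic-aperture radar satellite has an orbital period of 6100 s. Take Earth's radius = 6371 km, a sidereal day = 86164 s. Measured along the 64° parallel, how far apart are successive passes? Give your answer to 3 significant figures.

1240 km

Node shift per orbit = (6100.0/86164) × 360° = 25.49°.
Equatorial spacing = 25.49 × 111.2 km/° = 2834 km.
At 64° latitude, spacing = 2834 × cos(64°) = 1242 km.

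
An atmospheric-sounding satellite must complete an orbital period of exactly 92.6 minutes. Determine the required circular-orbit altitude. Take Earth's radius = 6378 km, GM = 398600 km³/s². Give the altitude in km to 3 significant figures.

402 km

T = 92.6 min = 5556.0 s.
From T = 2π√(a³/μ): a = (μ T²/4π²)^(1/3) = (398600 × 5556.0² / 4π²)^(1/3) = 6780 km.
Altitude h = a − R = 6780 − 6378 = 402 km.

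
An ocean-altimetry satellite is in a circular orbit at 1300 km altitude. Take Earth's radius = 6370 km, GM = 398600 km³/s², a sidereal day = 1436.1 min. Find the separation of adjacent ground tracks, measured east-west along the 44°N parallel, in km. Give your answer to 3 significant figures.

2230 km

Semi-major axis a = 6370 + 1300 = 7670 km. Period T = 2π√(a³/μ) = 2π√(7670³/398600) = 6685.0 s = 111.42 min.
Node shift per orbit = (6685.0/86166) × 360° = 27.93°.
Equatorial spacing = 27.93 × 111.2 km/° = 3105 km.
At 44° latitude, spacing = 3105 × cos(44°) = 2234 km.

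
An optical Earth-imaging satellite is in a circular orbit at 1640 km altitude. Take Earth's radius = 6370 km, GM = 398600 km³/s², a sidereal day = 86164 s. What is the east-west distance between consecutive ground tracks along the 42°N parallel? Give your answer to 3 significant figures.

Semi-major axis a = 6370 + 1640 = 8010 km. Period T = 2π√(a³/μ) = 2π√(8010³/398600) = 7134.4 s = 118.91 min.
Node shift per orbit = (7134.4/86164) × 360° = 29.81°.
Equatorial spacing = 29.81 × 111.2 km/° = 3314 km.
At 42° latitude, spacing = 3314 × cos(42°) = 2463 km.

2460 km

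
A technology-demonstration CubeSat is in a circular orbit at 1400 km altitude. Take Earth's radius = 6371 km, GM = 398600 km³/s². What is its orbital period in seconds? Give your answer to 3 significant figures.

Semi-major axis a = 6371 + 1400 = 7771 km. Period T = 2π√(a³/μ) = 2π√(7771³/398600) = 6817.5 s = 113.63 min.

6820 seconds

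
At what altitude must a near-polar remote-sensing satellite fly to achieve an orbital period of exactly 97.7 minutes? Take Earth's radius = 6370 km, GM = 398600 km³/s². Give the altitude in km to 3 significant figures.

T = 97.7 min = 5862.0 s.
From T = 2π√(a³/μ): a = (μ T²/4π²)^(1/3) = (398600 × 5862.0² / 4π²)^(1/3) = 7027 km.
Altitude h = a − R = 7027 − 6370 = 657 km.

657 km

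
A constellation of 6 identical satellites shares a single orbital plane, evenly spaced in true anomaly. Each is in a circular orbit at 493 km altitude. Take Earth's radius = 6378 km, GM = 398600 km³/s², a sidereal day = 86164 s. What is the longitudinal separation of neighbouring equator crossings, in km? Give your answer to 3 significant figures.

Semi-major axis a = 6378 + 493 = 6871 km. Period T = 2π√(a³/μ) = 2π√(6871³/398600) = 5668.1 s = 94.47 min.
Single-satellite node shift = (5668.1/86164) × 360° = 23.68°.
With 6 satellites evenly phased, successive equator crossings are 23.68/6 = 3.947° apart.
That is 3.947 × 111.3 = 439 km at the equator.

439 km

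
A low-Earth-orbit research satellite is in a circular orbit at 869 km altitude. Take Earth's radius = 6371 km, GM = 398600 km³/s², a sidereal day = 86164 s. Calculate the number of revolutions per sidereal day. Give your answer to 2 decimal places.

Semi-major axis a = 6371 + 869 = 7240 km. Period T = 2π√(a³/μ) = 2π√(7240³/398600) = 6130.8 s = 102.18 min.
Orbits per sidereal day = 86164 / 6130.8 = 14.054.

14.05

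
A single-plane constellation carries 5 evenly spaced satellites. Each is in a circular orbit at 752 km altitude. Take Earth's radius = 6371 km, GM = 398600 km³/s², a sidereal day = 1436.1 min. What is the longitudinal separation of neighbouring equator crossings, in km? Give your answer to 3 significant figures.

556 km

Semi-major axis a = 6371 + 752 = 7123 km. Period T = 2π√(a³/μ) = 2π√(7123³/398600) = 5982.8 s = 99.71 min.
Single-satellite node shift = (5982.8/86166) × 360° = 25.00°.
With 5 satellites evenly phased, successive equator crossings are 25.00/5 = 4.999° apart.
That is 4.999 × 111.2 = 556 km at the equator.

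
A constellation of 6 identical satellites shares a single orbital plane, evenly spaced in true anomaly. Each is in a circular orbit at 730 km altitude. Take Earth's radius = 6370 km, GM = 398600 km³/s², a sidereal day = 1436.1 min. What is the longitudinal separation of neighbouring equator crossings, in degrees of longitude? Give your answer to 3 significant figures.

Semi-major axis a = 6370 + 730 = 7100 km. Period T = 2π√(a³/μ) = 2π√(7100³/398600) = 5953.9 s = 99.23 min.
Single-satellite node shift = (5953.9/86166) × 360° = 24.88°.
With 6 satellites evenly phased, successive equator crossings are 24.88/6 = 4.146° apart.

4.15°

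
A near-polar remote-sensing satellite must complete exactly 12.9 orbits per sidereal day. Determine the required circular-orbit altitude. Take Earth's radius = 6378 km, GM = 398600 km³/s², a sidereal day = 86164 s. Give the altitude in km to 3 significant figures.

Required period T = 86164 / 12.9 = 6679.4 s.
From T = 2π√(a³/μ): a = (μ T²/4π²)^(1/3) = (398600 × 6679.4² / 4π²)^(1/3) = 7666 km.
Altitude h = a − R = 7666 − 6378 = 1288 km.

1290 km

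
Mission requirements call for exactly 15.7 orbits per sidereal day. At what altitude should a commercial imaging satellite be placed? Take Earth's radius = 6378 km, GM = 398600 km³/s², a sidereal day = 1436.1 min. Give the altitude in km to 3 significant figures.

347 km

Required period T = 86166 / 15.7 = 5488.3 s.
From T = 2π√(a³/μ): a = (μ T²/4π²)^(1/3) = (398600 × 5488.3² / 4π²)^(1/3) = 6725 km.
Altitude h = a − R = 6725 − 6378 = 347 km.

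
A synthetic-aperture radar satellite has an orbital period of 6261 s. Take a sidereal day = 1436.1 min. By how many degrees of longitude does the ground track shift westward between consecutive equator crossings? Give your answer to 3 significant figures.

26.2°

During one orbit Earth rotates (6261.0 / 86166) × 360° = 26.16°.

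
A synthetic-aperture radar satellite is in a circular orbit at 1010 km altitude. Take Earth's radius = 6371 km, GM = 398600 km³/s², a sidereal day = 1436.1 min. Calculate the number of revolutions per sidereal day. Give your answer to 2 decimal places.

Semi-major axis a = 6371 + 1010 = 7381 km. Period T = 2π√(a³/μ) = 2π√(7381³/398600) = 6310.8 s = 105.18 min.
Orbits per sidereal day = 86166 / 6310.8 = 13.654.

13.65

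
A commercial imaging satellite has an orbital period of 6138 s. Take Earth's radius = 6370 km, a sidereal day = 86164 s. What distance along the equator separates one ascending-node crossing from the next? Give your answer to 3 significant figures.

During one orbit Earth rotates (6138.0 / 86164) × 360° = 25.65°.
At the equator that is 25.65° × (2π·6370/360) km/° = 25.65 × 111.2 = 2851 km.

2850 km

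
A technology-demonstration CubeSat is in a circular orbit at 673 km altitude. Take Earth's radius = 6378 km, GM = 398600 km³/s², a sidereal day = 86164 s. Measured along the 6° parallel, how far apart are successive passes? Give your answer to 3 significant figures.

Semi-major axis a = 6378 + 673 = 7051 km. Period T = 2π√(a³/μ) = 2π√(7051³/398600) = 5892.3 s = 98.21 min.
Node shift per orbit = (5892.3/86164) × 360° = 24.62°.
Equatorial spacing = 24.62 × 111.3 km/° = 2740 km.
At 6° latitude, spacing = 2740 × cos(6°) = 2725 km.

2730 km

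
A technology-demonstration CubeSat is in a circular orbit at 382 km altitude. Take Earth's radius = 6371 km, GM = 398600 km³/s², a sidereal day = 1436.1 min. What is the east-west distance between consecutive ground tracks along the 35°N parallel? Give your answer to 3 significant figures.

2100 km

Semi-major axis a = 6371 + 382 = 6753 km. Period T = 2π√(a³/μ) = 2π√(6753³/398600) = 5522.8 s = 92.05 min.
Node shift per orbit = (5522.8/86166) × 360° = 23.07°.
Equatorial spacing = 23.07 × 111.2 km/° = 2566 km.
At 35° latitude, spacing = 2566 × cos(35°) = 2102 km.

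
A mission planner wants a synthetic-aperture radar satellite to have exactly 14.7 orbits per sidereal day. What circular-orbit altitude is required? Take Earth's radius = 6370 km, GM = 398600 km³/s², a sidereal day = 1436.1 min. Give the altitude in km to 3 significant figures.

Required period T = 86166 / 14.7 = 5861.6 s.
From T = 2π√(a³/μ): a = (μ T²/4π²)^(1/3) = (398600 × 5861.6² / 4π²)^(1/3) = 7026 km.
Altitude h = a − R = 7026 − 6370 = 656 km.

656 km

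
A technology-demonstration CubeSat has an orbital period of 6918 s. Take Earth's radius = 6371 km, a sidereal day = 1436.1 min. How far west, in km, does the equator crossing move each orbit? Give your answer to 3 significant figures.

During one orbit Earth rotates (6918.0 / 86166) × 360° = 28.90°.
At the equator that is 28.90° × (2π·6371/360) km/° = 28.90 × 111.2 = 3214 km.

3210 km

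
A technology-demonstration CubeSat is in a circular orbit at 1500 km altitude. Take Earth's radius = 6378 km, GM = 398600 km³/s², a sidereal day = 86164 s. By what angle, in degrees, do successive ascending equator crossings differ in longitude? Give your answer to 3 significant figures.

Semi-major axis a = 6378 + 1500 = 7878 km. Period T = 2π√(a³/μ) = 2π√(7878³/398600) = 6958.8 s = 115.98 min.
During one orbit Earth rotates (6958.8 / 86164) × 360° = 29.07°.

29.1°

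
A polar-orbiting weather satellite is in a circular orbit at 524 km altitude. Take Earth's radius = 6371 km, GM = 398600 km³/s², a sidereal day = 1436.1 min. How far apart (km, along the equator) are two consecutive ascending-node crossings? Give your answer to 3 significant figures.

2650 km

Semi-major axis a = 6371 + 524 = 6895 km. Period T = 2π√(a³/μ) = 2π√(6895³/398600) = 5697.9 s = 94.96 min.
During one orbit Earth rotates (5697.9 / 86166) × 360° = 23.81°.
At the equator that is 23.81° × (2π·6371/360) km/° = 23.81 × 111.2 = 2647 km.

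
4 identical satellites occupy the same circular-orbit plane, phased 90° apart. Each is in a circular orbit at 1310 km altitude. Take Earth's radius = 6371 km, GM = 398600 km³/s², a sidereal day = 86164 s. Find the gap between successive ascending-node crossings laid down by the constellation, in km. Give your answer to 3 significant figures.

778 km

Semi-major axis a = 6371 + 1310 = 7681 km. Period T = 2π√(a³/μ) = 2π√(7681³/398600) = 6699.4 s = 111.66 min.
Single-satellite node shift = (6699.4/86164) × 360° = 27.99°.
With 4 satellites evenly phased, successive equator crossings are 27.99/4 = 6.998° apart.
That is 6.998 × 111.2 = 778 km at the equator.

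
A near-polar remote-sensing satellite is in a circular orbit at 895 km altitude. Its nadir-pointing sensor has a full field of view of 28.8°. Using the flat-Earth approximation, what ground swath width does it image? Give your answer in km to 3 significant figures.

Half-angle = 28.8°/2 = 14.4°.
Swath width ≈ 2h·tan(θ/2) = 2 × 895 × tan(14.4°) = 459.6 km.

460 km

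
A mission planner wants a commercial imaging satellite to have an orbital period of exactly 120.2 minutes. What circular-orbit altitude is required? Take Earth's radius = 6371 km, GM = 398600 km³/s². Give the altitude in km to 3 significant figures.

1700 km

T = 120.2 min = 7212.0 s.
From T = 2π√(a³/μ): a = (μ T²/4π²)^(1/3) = (398600 × 7212.0² / 4π²)^(1/3) = 8068 km.
Altitude h = a − R = 8068 − 6371 = 1697 km.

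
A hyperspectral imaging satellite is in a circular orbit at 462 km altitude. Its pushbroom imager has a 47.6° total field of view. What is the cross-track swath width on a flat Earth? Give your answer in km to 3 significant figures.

408 km

Half-angle = 47.6°/2 = 23.8°.
Swath width ≈ 2h·tan(θ/2) = 2 × 462 × tan(23.8°) = 407.5 km.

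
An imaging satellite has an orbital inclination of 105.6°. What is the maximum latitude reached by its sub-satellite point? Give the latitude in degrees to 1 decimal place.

74.4°

Retrograde orbit: the ground track reaches ±(180° − i) = ±(180 − 105.6) = ±74.4°.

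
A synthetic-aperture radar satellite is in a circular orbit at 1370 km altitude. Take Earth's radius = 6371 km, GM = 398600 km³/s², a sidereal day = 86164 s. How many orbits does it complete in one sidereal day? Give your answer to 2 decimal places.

Semi-major axis a = 6371 + 1370 = 7741 km. Period T = 2π√(a³/μ) = 2π√(7741³/398600) = 6778.1 s = 112.97 min.
Orbits per sidereal day = 86164 / 6778.1 = 12.712.

12.71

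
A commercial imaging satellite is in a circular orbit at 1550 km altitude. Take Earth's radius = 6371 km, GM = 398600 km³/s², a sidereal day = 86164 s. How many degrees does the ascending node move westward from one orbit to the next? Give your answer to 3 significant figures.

29.3°

Semi-major axis a = 6371 + 1550 = 7921 km. Period T = 2π√(a³/μ) = 2π√(7921³/398600) = 7015.9 s = 116.93 min.
During one orbit Earth rotates (7015.9 / 86164) × 360° = 29.31°.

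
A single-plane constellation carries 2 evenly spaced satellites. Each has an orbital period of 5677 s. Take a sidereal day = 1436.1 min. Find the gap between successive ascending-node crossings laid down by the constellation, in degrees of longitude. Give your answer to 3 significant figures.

Single-satellite node shift = (5677.0/86166) × 360° = 23.72°.
With 2 satellites evenly phased, successive equator crossings are 23.72/2 = 11.859° apart.

11.9°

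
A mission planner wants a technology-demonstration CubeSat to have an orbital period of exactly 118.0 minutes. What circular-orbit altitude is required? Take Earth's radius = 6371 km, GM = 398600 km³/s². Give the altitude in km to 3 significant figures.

T = 118.0 min = 7080.0 s.
From T = 2π√(a³/μ): a = (μ T²/4π²)^(1/3) = (398600 × 7080.0² / 4π²)^(1/3) = 7969 km.
Altitude h = a − R = 7969 − 6371 = 1598 km.

1600 km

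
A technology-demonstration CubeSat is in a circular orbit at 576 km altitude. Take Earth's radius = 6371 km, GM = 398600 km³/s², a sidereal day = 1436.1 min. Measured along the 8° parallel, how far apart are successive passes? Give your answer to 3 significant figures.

Semi-major axis a = 6371 + 576 = 6947 km. Period T = 2π√(a³/μ) = 2π√(6947³/398600) = 5762.4 s = 96.04 min.
Node shift per orbit = (5762.4/86166) × 360° = 24.08°.
Equatorial spacing = 24.08 × 111.2 km/° = 2677 km.
At 8° latitude, spacing = 2677 × cos(8°) = 2651 km.

2650 km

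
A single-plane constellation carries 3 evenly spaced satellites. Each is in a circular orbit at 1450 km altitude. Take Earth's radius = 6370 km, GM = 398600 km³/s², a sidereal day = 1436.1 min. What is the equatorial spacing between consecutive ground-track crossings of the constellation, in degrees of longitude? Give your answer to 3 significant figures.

Semi-major axis a = 6370 + 1450 = 7820 km. Period T = 2π√(a³/μ) = 2π√(7820³/398600) = 6882.1 s = 114.70 min.
Single-satellite node shift = (6882.1/86166) × 360° = 28.75°.
With 3 satellites evenly phased, successive equator crossings are 28.75/3 = 9.584° apart.

9.58°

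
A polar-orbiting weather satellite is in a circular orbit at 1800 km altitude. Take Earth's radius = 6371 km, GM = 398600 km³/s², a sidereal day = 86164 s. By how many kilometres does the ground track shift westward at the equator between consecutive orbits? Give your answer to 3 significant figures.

3410 km

Semi-major axis a = 6371 + 1800 = 8171 km. Period T = 2π√(a³/μ) = 2π√(8171³/398600) = 7350.6 s = 122.51 min.
During one orbit Earth rotates (7350.6 / 86164) × 360° = 30.71°.
At the equator that is 30.71° × (2π·6371/360) km/° = 30.71 × 111.2 = 3415 km.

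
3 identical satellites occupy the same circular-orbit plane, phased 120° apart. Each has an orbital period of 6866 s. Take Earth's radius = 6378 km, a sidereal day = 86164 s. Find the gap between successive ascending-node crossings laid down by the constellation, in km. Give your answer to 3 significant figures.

1060 km

Single-satellite node shift = (6866.0/86164) × 360° = 28.69°.
With 3 satellites evenly phased, successive equator crossings are 28.69/3 = 9.562° apart.
That is 9.562 × 111.3 = 1064 km at the equator.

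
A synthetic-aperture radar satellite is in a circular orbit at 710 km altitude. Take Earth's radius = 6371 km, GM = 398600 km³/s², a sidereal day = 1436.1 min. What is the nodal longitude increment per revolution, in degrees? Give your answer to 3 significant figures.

24.8°

Semi-major axis a = 6371 + 710 = 7081 km. Period T = 2π√(a³/μ) = 2π√(7081³/398600) = 5930.0 s = 98.83 min.
During one orbit Earth rotates (5930.0 / 86166) × 360° = 24.78°.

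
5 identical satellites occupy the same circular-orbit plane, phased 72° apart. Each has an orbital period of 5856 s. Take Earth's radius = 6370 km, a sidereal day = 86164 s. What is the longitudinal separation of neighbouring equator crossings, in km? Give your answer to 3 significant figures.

544 km

Single-satellite node shift = (5856.0/86164) × 360° = 24.47°.
With 5 satellites evenly phased, successive equator crossings are 24.47/5 = 4.893° apart.
That is 4.893 × 111.2 = 544 km at the equator.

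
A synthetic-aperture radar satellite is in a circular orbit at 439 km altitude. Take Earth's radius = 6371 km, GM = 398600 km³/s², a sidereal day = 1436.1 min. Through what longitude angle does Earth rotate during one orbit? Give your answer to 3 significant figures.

Semi-major axis a = 6371 + 439 = 6810 km. Period T = 2π√(a³/μ) = 2π√(6810³/398600) = 5592.8 s = 93.21 min.
During one orbit Earth rotates (5592.8 / 86166) × 360° = 23.37°.

23.4°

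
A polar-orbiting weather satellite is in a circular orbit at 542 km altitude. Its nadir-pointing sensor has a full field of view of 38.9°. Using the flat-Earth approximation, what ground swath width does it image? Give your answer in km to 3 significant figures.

383 km

Half-angle = 38.9°/2 = 19.45°.
Swath width ≈ 2h·tan(θ/2) = 2 × 542 × tan(19.45°) = 382.8 km.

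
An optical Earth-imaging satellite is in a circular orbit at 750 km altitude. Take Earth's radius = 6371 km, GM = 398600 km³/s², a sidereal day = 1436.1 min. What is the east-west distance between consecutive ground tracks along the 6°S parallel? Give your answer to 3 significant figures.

2760 km

Semi-major axis a = 6371 + 750 = 7121 km. Period T = 2π√(a³/μ) = 2π√(7121³/398600) = 5980.3 s = 99.67 min.
Node shift per orbit = (5980.3/86166) × 360° = 24.99°.
Equatorial spacing = 24.99 × 111.2 km/° = 2778 km.
At 6° latitude, spacing = 2778 × cos(6°) = 2763 km.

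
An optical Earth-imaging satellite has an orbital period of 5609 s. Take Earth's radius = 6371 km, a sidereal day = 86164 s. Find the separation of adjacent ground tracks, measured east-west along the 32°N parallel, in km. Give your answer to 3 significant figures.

Node shift per orbit = (5609.0/86164) × 360° = 23.43°.
Equatorial spacing = 23.43 × 111.2 km/° = 2606 km.
At 32° latitude, spacing = 2606 × cos(32°) = 2210 km.

2210 km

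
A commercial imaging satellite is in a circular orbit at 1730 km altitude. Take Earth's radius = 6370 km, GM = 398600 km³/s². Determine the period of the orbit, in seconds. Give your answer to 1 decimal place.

Semi-major axis a = 6370 + 1730 = 8100 km. Period T = 2π√(a³/μ) = 2π√(8100³/398600) = 7255.0 s = 120.92 min.

7255.0 seconds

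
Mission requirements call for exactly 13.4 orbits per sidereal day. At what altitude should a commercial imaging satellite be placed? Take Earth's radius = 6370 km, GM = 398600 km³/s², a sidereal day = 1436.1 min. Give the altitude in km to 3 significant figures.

1100 km

Required period T = 86166 / 13.4 = 6430.3 s.
From T = 2π√(a³/μ): a = (μ T²/4π²)^(1/3) = (398600 × 6430.3² / 4π²)^(1/3) = 7474 km.
Altitude h = a − R = 7474 − 6370 = 1104 km.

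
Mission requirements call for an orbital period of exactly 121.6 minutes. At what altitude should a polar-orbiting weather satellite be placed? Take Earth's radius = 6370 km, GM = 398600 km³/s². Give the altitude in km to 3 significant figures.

1760 km

T = 121.6 min = 7296.0 s.
From T = 2π√(a³/μ): a = (μ T²/4π²)^(1/3) = (398600 × 7296.0² / 4π²)^(1/3) = 8130 km.
Altitude h = a − R = 8130 − 6370 = 1760 km.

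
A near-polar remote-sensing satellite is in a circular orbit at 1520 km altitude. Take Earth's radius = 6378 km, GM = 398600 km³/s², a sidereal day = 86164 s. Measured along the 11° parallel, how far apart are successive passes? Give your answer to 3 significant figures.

Semi-major axis a = 6378 + 1520 = 7898 km. Period T = 2π√(a³/μ) = 2π√(7898³/398600) = 6985.3 s = 116.42 min.
Node shift per orbit = (6985.3/86164) × 360° = 29.19°.
Equatorial spacing = 29.19 × 111.3 km/° = 3249 km.
At 11° latitude, spacing = 3249 × cos(11°) = 3189 km.

3190 km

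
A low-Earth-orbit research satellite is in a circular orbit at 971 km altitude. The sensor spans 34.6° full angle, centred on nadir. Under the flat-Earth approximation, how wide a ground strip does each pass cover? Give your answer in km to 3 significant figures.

605 km

Half-angle = 34.6°/2 = 17.3°.
Swath width ≈ 2h·tan(θ/2) = 2 × 971 × tan(17.3°) = 604.9 km.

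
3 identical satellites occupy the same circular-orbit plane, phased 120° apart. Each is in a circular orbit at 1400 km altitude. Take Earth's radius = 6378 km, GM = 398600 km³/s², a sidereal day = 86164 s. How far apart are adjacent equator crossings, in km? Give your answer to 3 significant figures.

1060 km

Semi-major axis a = 6378 + 1400 = 7778 km. Period T = 2π√(a³/μ) = 2π√(7778³/398600) = 6826.7 s = 113.78 min.
Single-satellite node shift = (6826.7/86164) × 360° = 28.52°.
With 3 satellites evenly phased, successive equator crossings are 28.52/3 = 9.508° apart.
That is 9.508 × 111.3 = 1058 km at the equator.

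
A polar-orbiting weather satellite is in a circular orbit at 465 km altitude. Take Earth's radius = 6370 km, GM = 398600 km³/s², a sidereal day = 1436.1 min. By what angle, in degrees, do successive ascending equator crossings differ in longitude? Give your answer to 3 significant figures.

Semi-major axis a = 6370 + 465 = 6835 km. Period T = 2π√(a³/μ) = 2π√(6835³/398600) = 5623.7 s = 93.73 min.
During one orbit Earth rotates (5623.7 / 86166) × 360° = 23.50°.

23.5°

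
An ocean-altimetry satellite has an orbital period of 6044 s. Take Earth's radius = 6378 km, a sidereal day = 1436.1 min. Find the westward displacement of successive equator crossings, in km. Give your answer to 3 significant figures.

2810 km

During one orbit Earth rotates (6044.0 / 86166) × 360° = 25.25°.
At the equator that is 25.25° × (2π·6378/360) km/° = 25.25 × 111.3 = 2811 km.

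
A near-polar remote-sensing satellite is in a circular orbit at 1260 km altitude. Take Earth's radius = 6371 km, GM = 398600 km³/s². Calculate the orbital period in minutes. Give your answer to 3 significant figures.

Semi-major axis a = 6371 + 1260 = 7631 km. Period T = 2π√(a³/μ) = 2π√(7631³/398600) = 6634.1 s = 110.57 min.

111 min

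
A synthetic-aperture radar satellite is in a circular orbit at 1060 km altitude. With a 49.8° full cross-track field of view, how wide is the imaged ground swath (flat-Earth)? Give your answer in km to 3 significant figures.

Half-angle = 49.8°/2 = 24.9°.
Swath width ≈ 2h·tan(θ/2) = 2 × 1060 × tan(24.9°) = 984.1 km.

984 km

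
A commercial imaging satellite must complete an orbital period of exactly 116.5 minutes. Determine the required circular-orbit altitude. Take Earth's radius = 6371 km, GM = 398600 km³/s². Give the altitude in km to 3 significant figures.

T = 116.5 min = 6990.0 s.
From T = 2π√(a³/μ): a = (μ T²/4π²)^(1/3) = (398600 × 6990.0² / 4π²)^(1/3) = 7902 km.
Altitude h = a − R = 7902 − 6371 = 1531 km.

1530 km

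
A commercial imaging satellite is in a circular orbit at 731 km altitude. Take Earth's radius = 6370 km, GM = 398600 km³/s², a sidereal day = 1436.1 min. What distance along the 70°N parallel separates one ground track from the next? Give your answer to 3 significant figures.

Semi-major axis a = 6370 + 731 = 7101 km. Period T = 2π√(a³/μ) = 2π√(7101³/398600) = 5955.1 s = 99.25 min.
Node shift per orbit = (5955.1/86166) × 360° = 24.88°.
Equatorial spacing = 24.88 × 111.2 km/° = 2766 km.
At 70° latitude, spacing = 2766 × cos(70°) = 946 km.

946 km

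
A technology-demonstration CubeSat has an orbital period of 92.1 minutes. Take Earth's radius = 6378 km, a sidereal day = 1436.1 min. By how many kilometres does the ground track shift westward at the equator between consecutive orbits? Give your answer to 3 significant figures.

2570 km

T = 92.1 min = 5526.0 s.
During one orbit Earth rotates (5526.0 / 86166) × 360° = 23.09°.
At the equator that is 23.09° × (2π·6378/360) km/° = 23.09 × 111.3 = 2570 km.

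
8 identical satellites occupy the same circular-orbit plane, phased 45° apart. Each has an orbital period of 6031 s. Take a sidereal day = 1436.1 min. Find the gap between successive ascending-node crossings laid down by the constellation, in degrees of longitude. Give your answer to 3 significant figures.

3.15°

Single-satellite node shift = (6031.0/86166) × 360° = 25.20°.
With 8 satellites evenly phased, successive equator crossings are 25.20/8 = 3.150° apart.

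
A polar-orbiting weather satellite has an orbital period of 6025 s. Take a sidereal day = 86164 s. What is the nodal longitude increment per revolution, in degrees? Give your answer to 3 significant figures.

During one orbit Earth rotates (6025.0 / 86164) × 360° = 25.17°.

25.2°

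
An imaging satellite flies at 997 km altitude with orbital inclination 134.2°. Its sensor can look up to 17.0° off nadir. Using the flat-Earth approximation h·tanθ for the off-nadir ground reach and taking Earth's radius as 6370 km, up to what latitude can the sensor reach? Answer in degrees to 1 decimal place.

48.5°

Retrograde orbit: the ground track reaches ±(180° − i) = ±(180 − 134.2) = ±45.8°.
Sensor half-swath on the ground ≈ 997·tan(17.0°) = 305 km = 2.74° of latitude.
Maximum observable latitude ≈ 45.8 + 2.74 = 48.5°.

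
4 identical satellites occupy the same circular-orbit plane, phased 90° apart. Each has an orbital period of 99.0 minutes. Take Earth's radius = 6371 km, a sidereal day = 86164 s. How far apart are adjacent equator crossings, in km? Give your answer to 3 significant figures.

T = 99.0 min = 5940.0 s.
Single-satellite node shift = (5940.0/86164) × 360° = 24.82°.
With 4 satellites evenly phased, successive equator crossings are 24.82/4 = 6.204° apart.
That is 6.204 × 111.2 = 690 km at the equator.

690 km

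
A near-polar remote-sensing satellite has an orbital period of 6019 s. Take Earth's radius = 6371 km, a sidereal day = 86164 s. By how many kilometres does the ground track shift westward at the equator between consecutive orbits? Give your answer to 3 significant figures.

During one orbit Earth rotates (6019.0 / 86164) × 360° = 25.15°.
At the equator that is 25.15° × (2π·6371/360) km/° = 25.15 × 111.2 = 2796 km.

2800 km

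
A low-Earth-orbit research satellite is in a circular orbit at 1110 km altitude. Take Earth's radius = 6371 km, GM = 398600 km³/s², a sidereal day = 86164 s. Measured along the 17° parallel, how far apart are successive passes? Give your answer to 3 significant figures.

Semi-major axis a = 6371 + 1110 = 7481 km. Period T = 2π√(a³/μ) = 2π√(7481³/398600) = 6439.5 s = 107.32 min.
Node shift per orbit = (6439.5/86164) × 360° = 26.90°.
Equatorial spacing = 26.90 × 111.2 km/° = 2992 km.
At 17° latitude, spacing = 2992 × cos(17°) = 2861 km.

2860 km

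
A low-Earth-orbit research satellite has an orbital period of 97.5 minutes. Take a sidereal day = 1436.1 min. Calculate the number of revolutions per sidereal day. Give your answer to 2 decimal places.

T = 97.5 min = 5850.0 s.
Orbits per sidereal day = 86166 / 5850.0 = 14.729.

14.73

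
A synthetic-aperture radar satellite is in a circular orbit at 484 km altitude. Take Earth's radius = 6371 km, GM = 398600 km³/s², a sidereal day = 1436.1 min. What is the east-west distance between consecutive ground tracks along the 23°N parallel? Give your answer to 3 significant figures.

2420 km

Semi-major axis a = 6371 + 484 = 6855 km. Period T = 2π√(a³/μ) = 2π√(6855³/398600) = 5648.4 s = 94.14 min.
Node shift per orbit = (5648.4/86166) × 360° = 23.60°.
Equatorial spacing = 23.60 × 111.2 km/° = 2624 km.
At 23° latitude, spacing = 2624 × cos(23°) = 2415 km.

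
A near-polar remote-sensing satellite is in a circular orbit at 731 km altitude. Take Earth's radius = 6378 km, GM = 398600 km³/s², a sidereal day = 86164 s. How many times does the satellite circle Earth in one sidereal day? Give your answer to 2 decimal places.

14.44

Semi-major axis a = 6378 + 731 = 7109 km. Period T = 2π√(a³/μ) = 2π√(7109³/398600) = 5965.2 s = 99.42 min.
Orbits per sidereal day = 86164 / 5965.2 = 14.444.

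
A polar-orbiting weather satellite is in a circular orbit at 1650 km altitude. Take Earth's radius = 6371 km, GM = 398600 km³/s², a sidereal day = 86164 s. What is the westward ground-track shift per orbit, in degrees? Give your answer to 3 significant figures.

29.9°

Semi-major axis a = 6371 + 1650 = 8021 km. Period T = 2π√(a³/μ) = 2π√(8021³/398600) = 7149.1 s = 119.15 min.
During one orbit Earth rotates (7149.1 / 86164) × 360° = 29.87°.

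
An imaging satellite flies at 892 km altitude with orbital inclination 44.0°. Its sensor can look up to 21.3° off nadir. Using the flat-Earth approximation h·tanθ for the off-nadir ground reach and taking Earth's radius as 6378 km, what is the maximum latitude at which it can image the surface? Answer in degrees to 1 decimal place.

For a prograde orbit the ground track reaches latitude ±i = ±44.0°.
Sensor half-swath on the ground ≈ 892·tan(21.3°) = 348 km = 3.12° of latitude.
Maximum observable latitude ≈ 44.0 + 3.12 = 47.1°.

47.1°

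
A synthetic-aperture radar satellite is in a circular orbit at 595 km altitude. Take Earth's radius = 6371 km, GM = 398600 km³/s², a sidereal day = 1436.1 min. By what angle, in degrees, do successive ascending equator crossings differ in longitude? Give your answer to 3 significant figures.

Semi-major axis a = 6371 + 595 = 6966 km. Period T = 2π√(a³/μ) = 2π√(6966³/398600) = 5786.1 s = 96.44 min.
During one orbit Earth rotates (5786.1 / 86166) × 360° = 24.17°.

24.2°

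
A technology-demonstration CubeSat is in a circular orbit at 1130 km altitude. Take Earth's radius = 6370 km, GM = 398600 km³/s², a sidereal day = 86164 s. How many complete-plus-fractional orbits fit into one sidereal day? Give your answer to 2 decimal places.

Semi-major axis a = 6370 + 1130 = 7500 km. Period T = 2π√(a³/μ) = 2π√(7500³/398600) = 6464.0 s = 107.73 min.
Orbits per sidereal day = 86164 / 6464.0 = 13.330.

13.33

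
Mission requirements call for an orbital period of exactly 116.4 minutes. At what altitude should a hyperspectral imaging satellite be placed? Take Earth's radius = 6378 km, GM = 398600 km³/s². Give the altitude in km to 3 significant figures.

T = 116.4 min = 6984.0 s.
From T = 2π√(a³/μ): a = (μ T²/4π²)^(1/3) = (398600 × 6984.0² / 4π²)^(1/3) = 7897 km.
Altitude h = a − R = 7897 − 6378 = 1519 km.

1520 km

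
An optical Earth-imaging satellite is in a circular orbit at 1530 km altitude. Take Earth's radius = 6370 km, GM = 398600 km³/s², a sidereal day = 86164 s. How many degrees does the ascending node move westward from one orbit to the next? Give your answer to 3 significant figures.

29.2°

Semi-major axis a = 6370 + 1530 = 7900 km. Period T = 2π√(a³/μ) = 2π√(7900³/398600) = 6988.0 s = 116.47 min.
During one orbit Earth rotates (6988.0 / 86164) × 360° = 29.20°.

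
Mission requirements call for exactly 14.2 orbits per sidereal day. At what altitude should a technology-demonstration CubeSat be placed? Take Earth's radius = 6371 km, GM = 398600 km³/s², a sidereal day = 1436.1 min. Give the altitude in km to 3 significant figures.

Required period T = 86166 / 14.2 = 6068.0 s.
From T = 2π√(a³/μ): a = (μ T²/4π²)^(1/3) = (398600 × 6068.0² / 4π²)^(1/3) = 7190 km.
Altitude h = a − R = 7190 − 6371 = 819 km.

819 km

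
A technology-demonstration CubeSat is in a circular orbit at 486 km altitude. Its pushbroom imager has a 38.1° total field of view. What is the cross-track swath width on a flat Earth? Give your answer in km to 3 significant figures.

336 km

Half-angle = 38.1°/2 = 19.05°.
Swath width ≈ 2h·tan(θ/2) = 2 × 486 × tan(19.05°) = 335.6 km.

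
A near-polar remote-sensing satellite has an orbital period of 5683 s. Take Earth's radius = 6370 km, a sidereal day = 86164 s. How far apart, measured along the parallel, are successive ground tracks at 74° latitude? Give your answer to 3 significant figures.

Node shift per orbit = (5683.0/86164) × 360° = 23.74°.
Equatorial spacing = 23.74 × 111.2 km/° = 2640 km.
At 74° latitude, spacing = 2640 × cos(74°) = 728 km.

728 km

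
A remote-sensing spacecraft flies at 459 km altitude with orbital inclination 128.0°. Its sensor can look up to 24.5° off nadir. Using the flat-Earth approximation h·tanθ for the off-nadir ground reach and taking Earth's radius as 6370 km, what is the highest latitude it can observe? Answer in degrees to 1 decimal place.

53.9°

Retrograde orbit: the ground track reaches ±(180° − i) = ±(180 − 128.0) = ±52.0°.
Sensor half-swath on the ground ≈ 459·tan(24.5°) = 209 km = 1.88° of latitude.
Maximum observable latitude ≈ 52.0 + 1.88 = 53.9°.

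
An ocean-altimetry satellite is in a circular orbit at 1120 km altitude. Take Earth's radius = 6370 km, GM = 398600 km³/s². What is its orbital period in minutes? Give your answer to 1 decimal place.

107.5 min

Semi-major axis a = 6370 + 1120 = 7490 km. Period T = 2π√(a³/μ) = 2π√(7490³/398600) = 6451.1 s = 107.52 min.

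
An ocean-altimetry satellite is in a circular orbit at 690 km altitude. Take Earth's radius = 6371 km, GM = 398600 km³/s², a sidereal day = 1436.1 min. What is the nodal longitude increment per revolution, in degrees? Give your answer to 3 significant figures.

Semi-major axis a = 6371 + 690 = 7061 km. Period T = 2π√(a³/μ) = 2π√(7061³/398600) = 5904.9 s = 98.41 min.
During one orbit Earth rotates (5904.9 / 86166) × 360° = 24.67°.

24.7°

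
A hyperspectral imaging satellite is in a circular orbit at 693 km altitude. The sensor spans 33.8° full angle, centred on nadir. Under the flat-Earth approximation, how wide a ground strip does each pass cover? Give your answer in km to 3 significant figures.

421 km

Half-angle = 33.8°/2 = 16.9°.
Swath width ≈ 2h·tan(θ/2) = 2 × 693 × tan(16.9°) = 421.1 km.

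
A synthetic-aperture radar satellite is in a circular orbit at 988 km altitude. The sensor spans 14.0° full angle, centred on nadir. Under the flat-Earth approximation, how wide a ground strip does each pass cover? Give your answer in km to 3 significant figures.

243 km

Half-angle = 14.0°/2 = 7°.
Swath width ≈ 2h·tan(θ/2) = 2 × 988 × tan(7°) = 242.6 km.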